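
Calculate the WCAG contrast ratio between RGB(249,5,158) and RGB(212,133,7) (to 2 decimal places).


Linearize each sRGB channel c=v/255: c/12.92 if c ≤ 0.04045 else ((c+0.055)/1.055)^2.4
L = 0.2126×R_lin + 0.7152×G_lin + 0.0722×B_lin
Color 1 (249,5,158):
  R=249: 249/255≈0.9765 > 0.04045 → ((0.9765+0.055)/1.055)^2.4 ≈ 0.94731
  G=5: 5/255≈0.0196 ≤ 0.04045 → 0.0196/12.92 ≈ 0.00152
  B=158: 158/255≈0.6196 > 0.04045 → ((0.6196+0.055)/1.055)^2.4 ≈ 0.34191
  L1 = 0.2126×0.94731 + 0.7152×0.00152 + 0.0722×0.34191 ≈ 0.22717
Color 2 (212,133,7):
  R=212: 212/255≈0.8314 > 0.04045 → ((0.8314+0.055)/1.055)^2.4 ≈ 0.65837
  G=133: 133/255≈0.5216 > 0.04045 → ((0.5216+0.055)/1.055)^2.4 ≈ 0.23455
  B=7: 7/255≈0.0275 ≤ 0.04045 → 0.0275/12.92 ≈ 0.00212
  L2 = 0.2126×0.65837 + 0.7152×0.23455 + 0.0722×0.00212 ≈ 0.30787
Lighter = 0.30787, Darker = 0.22717
Ratio = (L_lighter + 0.05) / (L_darker + 0.05)
Ratio = (0.30787 + 0.05) / (0.22717 + 0.05) = 0.35787 / 0.27717 ≈ 1.2912
Ratio ≈ 1.29:1


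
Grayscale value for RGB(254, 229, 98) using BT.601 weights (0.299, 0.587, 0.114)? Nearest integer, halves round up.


Gray = 0.299×R + 0.587×G + 0.114×B
Gray = 0.299×254 + 0.587×229 + 0.114×98
Gray = 75.946 + 134.423 + 11.172
Gray = 221.541 → round half up → 222
Gray = 222


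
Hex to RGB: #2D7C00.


2D → 45 (R)
7C → 124 (G)
00 → 0 (B)
= RGB(45, 124, 0)


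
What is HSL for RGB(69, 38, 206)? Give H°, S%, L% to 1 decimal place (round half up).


Normalize: R'=69/255≈0.2706, G'=38/255≈0.1490, B'=206/255≈0.8078
Max=206/255, Min=38/255, Δ=Max-Min=168/255
L = (Max+Min)/2 = (206+38)/510 = 244/510 = 0.47843… → L = 47.8%
L ≤ 0.5 → S = Δ/(Max+Min) = 168/(206+38) = 168/244 = 0.68852… → S = 68.9%
(the 1/255 factors cancel in S and H, so raw channel differences can be used)
Max is B' → H = 60 × ((R-G)/Δ + 4) = 60 × ((69-38)/168 + 4)
  31/168 + 4 = 0.1845… + 4 = 4.1845…
  H = 60 × 4.1845… = 251.071…° → H = 251.1°
= HSL(251.1°, 68.9%, 47.8%)


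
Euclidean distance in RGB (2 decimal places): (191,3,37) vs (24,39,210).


d = √[(R₁-R₂)² + (G₁-G₂)² + (B₁-B₂)²]
d = √[(191-24)² + (3-39)² + (37-210)²]
d = √[27889 + 1296 + 29929]
d = √59114
d ≈ 243.13


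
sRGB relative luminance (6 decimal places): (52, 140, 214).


Linearize each channel (sRGB transfer function): c = v/255; c_lin = c/12.92 if c ≤ 0.04045, else ((c+0.055)/1.055)^2.4
  R: 52/255 ≈ 0.203922 > 0.04045 → ((0.203922+0.055)/1.055)^2.4 ≈ 0.034340
  G: 140/255 ≈ 0.549020 > 0.04045 → ((0.549020+0.055)/1.055)^2.4 ≈ 0.262251
  B: 214/255 ≈ 0.839216 > 0.04045 → ((0.839216+0.055)/1.055)^2.4 ≈ 0.672443
R_lin = 0.034340, G_lin = 0.262251, B_lin = 0.672443
L = 0.2126×R + 0.7152×G + 0.0722×B
L = 0.2126×0.034340 + 0.7152×0.262251 + 0.0722×0.672443
L ≈ 0.243413


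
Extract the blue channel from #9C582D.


Color: #9C582D
R = 9C = 156
G = 58 = 88
B = 2D = 45
Blue = 45


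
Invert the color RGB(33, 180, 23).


Invert: (255-R, 255-G, 255-B)
R: 255-33 = 222
G: 255-180 = 75
B: 255-23 = 232
= RGB(222, 75, 232)


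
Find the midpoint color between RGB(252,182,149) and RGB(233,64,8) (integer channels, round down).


Midpoint: each channel = ⌊(C₁+C₂)/2⌋
R: ⌊(252+233)/2⌋ = 242
G: ⌊(182+64)/2⌋ = 123
B: ⌊(149+8)/2⌋ = 78
= RGB(242, 123, 78)


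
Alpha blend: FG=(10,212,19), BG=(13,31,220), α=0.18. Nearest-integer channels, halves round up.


C = α×F + (1-α)×B, with 1-α = 0.82
R: 0.18×10 + 0.82×13 = 1.80 + 10.66 = 12.46 → 12
G: 0.18×212 + 0.82×31 = 38.16 + 25.42 = 63.58 → 64
B: 0.18×19 + 0.82×220 = 3.42 + 180.40 = 183.82 → 184
= RGB(12, 64, 184)


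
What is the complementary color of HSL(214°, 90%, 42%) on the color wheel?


Complement = opposite side of color wheel = hue + 180°
H' = (214 + 180) mod 360 = 34°
S and L unchanged.
= HSL(34°, 90%, 42%)


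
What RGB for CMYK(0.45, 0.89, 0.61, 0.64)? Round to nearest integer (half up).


R = 255 × (1-C) × (1-K) = 255 × 0.55 × 0.36 = 50.49 → 50
G = 255 × (1-M) × (1-K) = 255 × 0.11 × 0.36 = 10.098 → 10
B = 255 × (1-Y) × (1-K) = 255 × 0.39 × 0.36 = 35.802 → 36
= RGB(50, 10, 36)


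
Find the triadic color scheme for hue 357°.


Triadic: equally spaced at 120° intervals
H1 = 357°
H2 = (357 + 120) mod 360 = 117°
H3 = (357 + 240) mod 360 = 237°
Triadic = 357°, 117°, 237°


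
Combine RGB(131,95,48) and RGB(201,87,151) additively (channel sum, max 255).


Additive: each channel = min(255, C₁+C₂)
R: 131+201 = 332 → 255
G: 95+87 = 182 → 182
B: 48+151 = 199 → 199
= RGB(255, 182, 199)


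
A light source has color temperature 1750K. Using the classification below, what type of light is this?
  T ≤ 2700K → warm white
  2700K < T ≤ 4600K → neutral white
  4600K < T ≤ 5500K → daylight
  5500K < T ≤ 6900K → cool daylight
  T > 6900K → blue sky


Temperature: 1750K
1750K ≤ 2700K → warm white
Classification: warm white


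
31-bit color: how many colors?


Colors = 2^bits = 2^31
= 2,147,483,648 colors


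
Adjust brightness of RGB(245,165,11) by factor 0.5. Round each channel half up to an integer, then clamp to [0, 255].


Multiply each channel by 0.5, round half up, clamp to [0, 255]
R: 245×0.5 = 122.5 → round → 123
G: 165×0.5 = 82.5 → round → 83
B: 11×0.5 = 5.5 → round → 6
= RGB(123, 83, 6)


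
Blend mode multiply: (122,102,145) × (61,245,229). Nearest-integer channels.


Multiply: C = A×B/255, rounded to nearest integer
R: 122×61/255 = 7442/255 ≈ 29.184 → 29
G: 102×245/255 = 24990/255 ≈ 98.000 → 98
B: 145×229/255 = 33205/255 ≈ 130.216 → 130
= RGB(29, 98, 130)


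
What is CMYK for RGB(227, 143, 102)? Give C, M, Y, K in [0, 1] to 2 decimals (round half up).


R'=227/255≈0.8902, G'=143/255≈0.5608, B'=102/255≈0.4000
K = 1 - max(R',G',B') = 1 - 227/255 = 28/255 = 0.10980… → 0.11
(1-R'-K)/(1-K) simplifies to (max-R)/max with max = 227:
C = (227-227)/227 = 0/227 = 0 → 0.00
M = (227-143)/227 = 84/227 = 0.37004… → 0.37
Y = (227-102)/227 = 125/227 = 0.55066… → 0.55
= CMYK(0.00, 0.37, 0.55, 0.11)


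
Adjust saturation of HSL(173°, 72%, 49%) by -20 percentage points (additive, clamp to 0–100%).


Original S = 72%
Adjustment = -20 percentage points
New S = 72 + (-20) = 52
Clamp to [0, 100] → 52
= HSL(173°, 52%, 49%)


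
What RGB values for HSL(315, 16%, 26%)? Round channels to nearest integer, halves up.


H=315°, S=0.16, L=0.26
C = (1-|2L-1|)×S = (1-|-0.48|)×0.16 = 0.0832
H' = H/60 = 315/60 ≈ 5.2500; X = C×(1-|H' mod 2 - 1|) = 0.0624
m = L - C/2 = 0.26 - 0.0416 = 0.2184
Sector ⌊H'⌋ = 5 → (R',G',B') = (0.0832, 0.0, 0.0624)
RGB = ((R'+m)×255, (G'+m)×255, (B'+m)×255) = (76.908, 55.692, 71.604)
Round half up → RGB(77, 56, 72)


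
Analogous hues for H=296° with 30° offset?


Base hue: 296°
Left analog: (296 - 30) mod 360 = 266°
Right analog: (296 + 30) mod 360 = 326°
Analogous hues = 266° and 326°


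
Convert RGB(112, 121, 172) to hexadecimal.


R = 112 → 70 (hex)
G = 121 → 79 (hex)
B = 172 → AC (hex)
Hex = #7079AC


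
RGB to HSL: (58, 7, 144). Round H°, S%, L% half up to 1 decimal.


Normalize: R'=58/255≈0.2275, G'=7/255≈0.0275, B'=144/255≈0.5647
Max=144/255, Min=7/255, Δ=Max-Min=137/255
L = (Max+Min)/2 = (144+7)/510 = 151/510 = 0.29607… → L = 29.6%
L ≤ 0.5 → S = Δ/(Max+Min) = 137/(144+7) = 137/151 = 0.90728… → S = 90.7%
(the 1/255 factors cancel in S and H, so raw channel differences can be used)
Max is B' → H = 60 × ((R-G)/Δ + 4) = 60 × ((58-7)/137 + 4)
  51/137 + 4 = 0.3722… + 4 = 4.3722…
  H = 60 × 4.3722… = 262.335…° → H = 262.3°
= HSL(262.3°, 90.7%, 29.6%)


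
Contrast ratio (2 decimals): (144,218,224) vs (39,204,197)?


Linearize each sRGB channel c=v/255: c/12.92 if c ≤ 0.04045 else ((c+0.055)/1.055)^2.4
L = 0.2126×R_lin + 0.7152×G_lin + 0.0722×B_lin
Color 1 (144,218,224):
  R=144: 144/255≈0.5647 > 0.04045 → ((0.5647+0.055)/1.055)^2.4 ≈ 0.27889
  G=218: 218/255≈0.8549 > 0.04045 → ((0.8549+0.055)/1.055)^2.4 ≈ 0.70110
  B=224: 224/255≈0.8784 > 0.04045 → ((0.8784+0.055)/1.055)^2.4 ≈ 0.74540
  L1 = 0.2126×0.27889 + 0.7152×0.70110 + 0.0722×0.74540 ≈ 0.61454
Color 2 (39,204,197):
  R=39: 39/255≈0.1529 > 0.04045 → ((0.1529+0.055)/1.055)^2.4 ≈ 0.02029
  G=204: 204/255≈0.8000 > 0.04045 → ((0.8000+0.055)/1.055)^2.4 ≈ 0.60383
  B=197: 197/255≈0.7725 > 0.04045 → ((0.7725+0.055)/1.055)^2.4 ≈ 0.55834
  L2 = 0.2126×0.02029 + 0.7152×0.60383 + 0.0722×0.55834 ≈ 0.47648
Lighter = 0.61454, Darker = 0.47648
Ratio = (L_lighter + 0.05) / (L_darker + 0.05)
Ratio = (0.61454 + 0.05) / (0.47648 + 0.05) = 0.66454 / 0.52648 ≈ 1.2622
Ratio ≈ 1.26:1


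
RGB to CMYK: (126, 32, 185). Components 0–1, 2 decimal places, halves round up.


R'=126/255≈0.4941, G'=32/255≈0.1255, B'=185/255≈0.7255
K = 1 - max(R',G',B') = 1 - 185/255 = 70/255 = 0.27450… → 0.27
(1-R'-K)/(1-K) simplifies to (max-R)/max with max = 185:
C = (185-126)/185 = 59/185 = 0.31891… → 0.32
M = (185-32)/185 = 153/185 = 0.82702… → 0.83
Y = (185-185)/185 = 0/185 = 0 → 0.00
= CMYK(0.32, 0.83, 0.00, 0.27)


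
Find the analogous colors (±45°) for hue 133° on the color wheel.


Base hue: 133°
Left analog: (133 - 45) mod 360 = 88°
Right analog: (133 + 45) mod 360 = 178°
Analogous hues = 88° and 178°


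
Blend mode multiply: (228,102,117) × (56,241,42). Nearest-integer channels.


Multiply: C = A×B/255, rounded to nearest integer
R: 228×56/255 = 12768/255 ≈ 50.071 → 50
G: 102×241/255 = 24582/255 ≈ 96.400 → 96
B: 117×42/255 = 4914/255 ≈ 19.271 → 19
= RGB(50, 96, 19)


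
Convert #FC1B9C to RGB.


FC → 252 (R)
1B → 27 (G)
9C → 156 (B)
= RGB(252, 27, 156)


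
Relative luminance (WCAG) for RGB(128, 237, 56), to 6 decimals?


Linearize each channel (sRGB transfer function): c = v/255; c_lin = c/12.92 if c ≤ 0.04045, else ((c+0.055)/1.055)^2.4
  R: 128/255 ≈ 0.501961 > 0.04045 → ((0.501961+0.055)/1.055)^2.4 ≈ 0.215861
  G: 237/255 ≈ 0.929412 > 0.04045 → ((0.929412+0.055)/1.055)^2.4 ≈ 0.846873
  B: 56/255 ≈ 0.219608 > 0.04045 → ((0.219608+0.055)/1.055)^2.4 ≈ 0.039546
R_lin = 0.215861, G_lin = 0.846873, B_lin = 0.039546
L = 0.2126×R + 0.7152×G + 0.0722×B
L = 0.2126×0.215861 + 0.7152×0.846873 + 0.0722×0.039546
L ≈ 0.654431


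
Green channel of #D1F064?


Color: #D1F064
R = D1 = 209
G = F0 = 240
B = 64 = 100
Green = 240


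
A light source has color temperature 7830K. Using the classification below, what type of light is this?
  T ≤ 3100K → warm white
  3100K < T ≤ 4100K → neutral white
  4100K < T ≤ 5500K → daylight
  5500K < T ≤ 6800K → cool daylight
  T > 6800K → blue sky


Temperature: 7830K
7830K > 6800K → blue sky
Classification: blue sky


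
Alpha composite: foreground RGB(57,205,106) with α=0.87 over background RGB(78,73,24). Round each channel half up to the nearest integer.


C = α×F + (1-α)×B, with 1-α = 0.13
R: 0.87×57 + 0.13×78 = 49.59 + 10.14 = 59.73 → 60
G: 0.87×205 + 0.13×73 = 178.35 + 9.49 = 187.84 → 188
B: 0.87×106 + 0.13×24 = 92.22 + 3.12 = 95.34 → 95
= RGB(60, 188, 95)


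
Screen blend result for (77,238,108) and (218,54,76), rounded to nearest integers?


Screen: C = 255 - (255-A)×(255-B)/255, rounded to nearest integer
R: 255 - (255-77)×(255-218)/255 = 255 - 6586/255 ≈ 255 - 25.827 = 229.173 → 229
G: 255 - (255-238)×(255-54)/255 = 255 - 3417/255 ≈ 255 - 13.400 = 241.600 → 242
B: 255 - (255-108)×(255-76)/255 = 255 - 26313/255 ≈ 255 - 103.188 = 151.812 → 152
= RGB(229, 242, 152)


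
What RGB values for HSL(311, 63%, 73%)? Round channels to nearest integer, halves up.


H=311°, S=0.63, L=0.73
C = (1-|2L-1|)×S = (1-|0.46|)×0.63 = 0.3402
H' = H/60 = 311/60 ≈ 5.1833; X = C×(1-|H' mod 2 - 1|) = 0.27783
m = L - C/2 = 0.73 - 0.1701 = 0.5599
Sector ⌊H'⌋ = 5 → (R',G',B') = (0.3402, 0.0, 0.27783)
RGB = ((R'+m)×255, (G'+m)×255, (B'+m)×255) = (229.5255, 142.7745, 213.62115)
Round half up → RGB(230, 143, 214)


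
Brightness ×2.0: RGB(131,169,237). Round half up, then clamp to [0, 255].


Multiply each channel by 2.0, round half up, clamp to [0, 255]
R: 131×2.0 = 262 → clamp → 255
G: 169×2.0 = 338 → clamp → 255
B: 237×2.0 = 474 → clamp → 255
= RGB(255, 255, 255)


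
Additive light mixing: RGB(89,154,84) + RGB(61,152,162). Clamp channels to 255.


Additive: each channel = min(255, C₁+C₂)
R: 89+61 = 150 → 150
G: 154+152 = 306 → 255
B: 84+162 = 246 → 246
= RGB(150, 255, 246)


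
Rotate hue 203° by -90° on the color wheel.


New hue = (H + rotation) mod 360
New hue = (203 -90) mod 360
= 113 mod 360
= 113°


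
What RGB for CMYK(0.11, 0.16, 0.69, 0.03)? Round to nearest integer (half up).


R = 255 × (1-C) × (1-K) = 255 × 0.89 × 0.97 = 220.1415 → 220
G = 255 × (1-M) × (1-K) = 255 × 0.84 × 0.97 = 207.774 → 208
B = 255 × (1-Y) × (1-K) = 255 × 0.31 × 0.97 = 76.6785 → 77
= RGB(220, 208, 77)


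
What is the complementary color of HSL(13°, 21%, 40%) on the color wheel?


Complement = opposite side of color wheel = hue + 180°
H' = (13 + 180) mod 360 = 193°
S and L unchanged.
= HSL(193°, 21%, 40%)


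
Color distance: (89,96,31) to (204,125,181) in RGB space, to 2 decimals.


d = √[(R₁-R₂)² + (G₁-G₂)² + (B₁-B₂)²]
d = √[(89-204)² + (96-125)² + (31-181)²]
d = √[13225 + 841 + 22500]
d = √36566
d ≈ 191.22


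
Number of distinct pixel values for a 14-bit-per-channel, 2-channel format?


Total bits = 14 bits/channel × 2 channels = 28 bits
Distinct pixel values = 2^28
= 268,435,456 pixel values


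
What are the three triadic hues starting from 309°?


Triadic: equally spaced at 120° intervals
H1 = 309°
H2 = (309 + 120) mod 360 = 69°
H3 = (309 + 240) mod 360 = 189°
Triadic = 309°, 69°, 189°


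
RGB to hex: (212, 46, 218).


R = 212 → D4 (hex)
G = 46 → 2E (hex)
B = 218 → DA (hex)
Hex = #D42EDA


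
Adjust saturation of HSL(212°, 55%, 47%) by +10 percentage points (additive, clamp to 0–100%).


Original S = 55%
Adjustment = +10 percentage points
New S = 55 + (10) = 65
Clamp to [0, 100] → 65
= HSL(212°, 65%, 47%)


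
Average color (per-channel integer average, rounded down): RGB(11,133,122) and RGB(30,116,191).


Midpoint: each channel = ⌊(C₁+C₂)/2⌋
R: ⌊(11+30)/2⌋ = 20
G: ⌊(133+116)/2⌋ = 124
B: ⌊(122+191)/2⌋ = 156
= RGB(20, 124, 156)


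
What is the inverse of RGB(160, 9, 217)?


Invert: (255-R, 255-G, 255-B)
R: 255-160 = 95
G: 255-9 = 246
B: 255-217 = 38
= RGB(95, 246, 38)


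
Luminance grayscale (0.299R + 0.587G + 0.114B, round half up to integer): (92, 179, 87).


Gray = 0.299×R + 0.587×G + 0.114×B
Gray = 0.299×92 + 0.587×179 + 0.114×87
Gray = 27.508 + 105.073 + 9.918
Gray = 142.499 → round half up → 142
Gray = 142


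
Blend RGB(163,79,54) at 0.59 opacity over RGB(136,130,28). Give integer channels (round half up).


C = α×F + (1-α)×B, with 1-α = 0.41
R: 0.59×163 + 0.41×136 = 96.17 + 55.76 = 151.93 → 152
G: 0.59×79 + 0.41×130 = 46.61 + 53.30 = 99.91 → 100
B: 0.59×54 + 0.41×28 = 31.86 + 11.48 = 43.34 → 43
= RGB(152, 100, 43)


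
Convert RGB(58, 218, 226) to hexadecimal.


R = 58 → 3A (hex)
G = 218 → DA (hex)
B = 226 → E2 (hex)
Hex = #3ADAE2


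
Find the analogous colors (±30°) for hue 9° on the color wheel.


Base hue: 9°
Left analog: (9 - 30) mod 360 = 339°
Right analog: (9 + 30) mod 360 = 39°
Analogous hues = 339° and 39°


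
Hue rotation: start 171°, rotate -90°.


New hue = (H + rotation) mod 360
New hue = (171 -90) mod 360
= 81 mod 360
= 81°


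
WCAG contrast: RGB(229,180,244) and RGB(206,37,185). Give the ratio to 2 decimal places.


Linearize each sRGB channel c=v/255: c/12.92 if c ≤ 0.04045 else ((c+0.055)/1.055)^2.4
L = 0.2126×R_lin + 0.7152×G_lin + 0.0722×B_lin
Color 1 (229,180,244):
  R=229: 229/255≈0.8980 > 0.04045 → ((0.8980+0.055)/1.055)^2.4 ≈ 0.78354
  G=180: 180/255≈0.7059 > 0.04045 → ((0.7059+0.055)/1.055)^2.4 ≈ 0.45641
  B=244: 244/255≈0.9569 > 0.04045 → ((0.9569+0.055)/1.055)^2.4 ≈ 0.90466
  L1 = 0.2126×0.78354 + 0.7152×0.45641 + 0.0722×0.90466 ≈ 0.55832
Color 2 (206,37,185):
  R=206: 206/255≈0.8078 > 0.04045 → ((0.8078+0.055)/1.055)^2.4 ≈ 0.61721
  G=37: 37/255≈0.1451 > 0.04045 → ((0.1451+0.055)/1.055)^2.4 ≈ 0.01850
  B=185: 185/255≈0.7255 > 0.04045 → ((0.7255+0.055)/1.055)^2.4 ≈ 0.48515
  L2 = 0.2126×0.61721 + 0.7152×0.01850 + 0.0722×0.48515 ≈ 0.17948
Lighter = 0.55832, Darker = 0.17948
Ratio = (L_lighter + 0.05) / (L_darker + 0.05)
Ratio = (0.55832 + 0.05) / (0.17948 + 0.05) = 0.60832 / 0.22948 ≈ 2.6509
Ratio ≈ 2.65:1


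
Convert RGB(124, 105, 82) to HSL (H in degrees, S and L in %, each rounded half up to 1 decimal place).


Normalize: R'=124/255≈0.4863, G'=105/255≈0.4118, B'=82/255≈0.3216
Max=124/255, Min=82/255, Δ=Max-Min=42/255
L = (Max+Min)/2 = (124+82)/510 = 206/510 = 0.40392… → L = 40.4%
L ≤ 0.5 → S = Δ/(Max+Min) = 42/(124+82) = 42/206 = 0.20388… → S = 20.4%
(the 1/255 factors cancel in S and H, so raw channel differences can be used)
Max is R' → H = 60 × (((G-B)/Δ) mod 6) = 60 × (((105-82)/42) mod 6)
  23/42 = 0.5476…
  H = 60 × 0.5476… = 32.857…° → H = 32.9°
= HSL(32.9°, 20.4%, 40.4%)


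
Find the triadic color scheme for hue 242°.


Triadic: equally spaced at 120° intervals
H1 = 242°
H2 = (242 + 120) mod 360 = 2°
H3 = (242 + 240) mod 360 = 122°
Triadic = 242°, 2°, 122°


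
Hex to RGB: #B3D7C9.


B3 → 179 (R)
D7 → 215 (G)
C9 → 201 (B)
= RGB(179, 215, 201)


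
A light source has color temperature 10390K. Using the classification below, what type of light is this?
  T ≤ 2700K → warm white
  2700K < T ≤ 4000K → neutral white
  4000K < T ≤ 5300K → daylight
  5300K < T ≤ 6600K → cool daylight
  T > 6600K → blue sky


Temperature: 10390K
10390K > 6600K → blue sky
Classification: blue sky


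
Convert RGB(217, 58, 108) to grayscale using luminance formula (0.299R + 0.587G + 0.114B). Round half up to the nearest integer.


Gray = 0.299×R + 0.587×G + 0.114×B
Gray = 0.299×217 + 0.587×58 + 0.114×108
Gray = 64.883 + 34.046 + 12.312
Gray = 111.241 → round half up → 111
Gray = 111


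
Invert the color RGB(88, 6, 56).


Invert: (255-R, 255-G, 255-B)
R: 255-88 = 167
G: 255-6 = 249
B: 255-56 = 199
= RGB(167, 249, 199)


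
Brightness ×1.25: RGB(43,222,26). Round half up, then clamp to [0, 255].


Multiply each channel by 1.25, round half up, clamp to [0, 255]
R: 43×1.25 = 53.75 → round → 54
G: 222×1.25 = 277.5 → round → 278 → clamp → 255
B: 26×1.25 = 32.5 → round → 33
= RGB(54, 255, 33)


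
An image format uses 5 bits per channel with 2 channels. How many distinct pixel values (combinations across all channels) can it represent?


Total bits = 5 bits/channel × 2 channels = 10 bits
Distinct pixel values = 2^10
= 1,024 pixel values


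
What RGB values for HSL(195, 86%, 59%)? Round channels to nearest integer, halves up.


H=195°, S=0.86, L=0.59
C = (1-|2L-1|)×S = (1-|0.18|)×0.86 = 0.7052
H' = H/60 = 195/60 ≈ 3.2500; X = C×(1-|H' mod 2 - 1|) = 0.5289
m = L - C/2 = 0.59 - 0.3526 = 0.2374
Sector ⌊H'⌋ = 3 → (R',G',B') = (0.0, 0.5289, 0.7052)
RGB = ((R'+m)×255, (G'+m)×255, (B'+m)×255) = (60.537, 195.4065, 240.363)
Round half up → RGB(61, 195, 240)


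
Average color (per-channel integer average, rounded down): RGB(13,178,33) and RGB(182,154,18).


Midpoint: each channel = ⌊(C₁+C₂)/2⌋
R: ⌊(13+182)/2⌋ = 97
G: ⌊(178+154)/2⌋ = 166
B: ⌊(33+18)/2⌋ = 25
= RGB(97, 166, 25)


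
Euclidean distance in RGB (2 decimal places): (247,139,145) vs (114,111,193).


d = √[(R₁-R₂)² + (G₁-G₂)² + (B₁-B₂)²]
d = √[(247-114)² + (139-111)² + (145-193)²]
d = √[17689 + 784 + 2304]
d = √20777
d ≈ 144.14


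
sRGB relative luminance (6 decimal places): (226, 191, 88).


Linearize each channel (sRGB transfer function): c = v/255; c_lin = c/12.92 if c ≤ 0.04045, else ((c+0.055)/1.055)^2.4
  R: 226/255 ≈ 0.886275 > 0.04045 → ((0.886275+0.055)/1.055)^2.4 ≈ 0.760525
  G: 191/255 ≈ 0.749020 > 0.04045 → ((0.749020+0.055)/1.055)^2.4 ≈ 0.520996
  B: 88/255 ≈ 0.345098 > 0.04045 → ((0.345098+0.055)/1.055)^2.4 ≈ 0.097587
R_lin = 0.760525, G_lin = 0.520996, B_lin = 0.097587
L = 0.2126×R + 0.7152×G + 0.0722×B
L = 0.2126×0.760525 + 0.7152×0.520996 + 0.0722×0.097587
L ≈ 0.541349


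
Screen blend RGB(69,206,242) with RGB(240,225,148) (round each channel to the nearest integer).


Screen: C = 255 - (255-A)×(255-B)/255, rounded to nearest integer
R: 255 - (255-69)×(255-240)/255 = 255 - 2790/255 ≈ 255 - 10.941 = 244.059 → 244
G: 255 - (255-206)×(255-225)/255 = 255 - 1470/255 ≈ 255 - 5.765 = 249.235 → 249
B: 255 - (255-242)×(255-148)/255 = 255 - 1391/255 ≈ 255 - 5.455 = 249.545 → 250
= RGB(244, 249, 250)


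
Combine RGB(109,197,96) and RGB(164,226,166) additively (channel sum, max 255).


Additive: each channel = min(255, C₁+C₂)
R: 109+164 = 273 → 255
G: 197+226 = 423 → 255
B: 96+166 = 262 → 255
= RGB(255, 255, 255)


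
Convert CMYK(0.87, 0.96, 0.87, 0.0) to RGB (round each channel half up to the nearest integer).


R = 255 × (1-C) × (1-K) = 255 × 0.13 × 1.00 = 33.15 → 33
G = 255 × (1-M) × (1-K) = 255 × 0.04 × 1.00 = 10.2 → 10
B = 255 × (1-Y) × (1-K) = 255 × 0.13 × 1.00 = 33.15 → 33
= RGB(33, 10, 33)


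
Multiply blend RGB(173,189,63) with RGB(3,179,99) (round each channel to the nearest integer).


Multiply: C = A×B/255, rounded to nearest integer
R: 173×3/255 = 519/255 ≈ 2.035 → 2
G: 189×179/255 = 33831/255 ≈ 132.671 → 133
B: 63×99/255 = 6237/255 ≈ 24.459 → 24
= RGB(2, 133, 24)


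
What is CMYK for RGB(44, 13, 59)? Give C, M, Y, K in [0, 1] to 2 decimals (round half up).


R'=44/255≈0.1725, G'=13/255≈0.0510, B'=59/255≈0.2314
K = 1 - max(R',G',B') = 1 - 59/255 = 196/255 = 0.76862… → 0.77
(1-R'-K)/(1-K) simplifies to (max-R)/max with max = 59:
C = (59-44)/59 = 15/59 = 0.25423… → 0.25
M = (59-13)/59 = 46/59 = 0.77966… → 0.78
Y = (59-59)/59 = 0/59 = 0 → 0.00
= CMYK(0.25, 0.78, 0.00, 0.77)


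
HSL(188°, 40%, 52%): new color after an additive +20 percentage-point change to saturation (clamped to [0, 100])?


Original S = 40%
Adjustment = +20 percentage points
New S = 40 + (20) = 60
Clamp to [0, 100] → 60
= HSL(188°, 60%, 52%)


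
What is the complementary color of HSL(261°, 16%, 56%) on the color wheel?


Complement = opposite side of color wheel = hue + 180°
H' = (261 + 180) mod 360 = 81°
S and L unchanged.
= HSL(81°, 16%, 56%)


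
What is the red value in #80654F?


Color: #80654F
R = 80 = 128
G = 65 = 101
B = 4F = 79
Red = 128


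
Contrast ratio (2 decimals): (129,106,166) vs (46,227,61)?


Linearize each sRGB channel c=v/255: c/12.92 if c ≤ 0.04045 else ((c+0.055)/1.055)^2.4
L = 0.2126×R_lin + 0.7152×G_lin + 0.0722×B_lin
Color 1 (129,106,166):
  R=129: 129/255≈0.5059 > 0.04045 → ((0.5059+0.055)/1.055)^2.4 ≈ 0.21953
  G=106: 106/255≈0.4157 > 0.04045 → ((0.4157+0.055)/1.055)^2.4 ≈ 0.14413
  B=166: 166/255≈0.6510 > 0.04045 → ((0.6510+0.055)/1.055)^2.4 ≈ 0.38133
  L1 = 0.2126×0.21953 + 0.7152×0.14413 + 0.0722×0.38133 ≈ 0.17728
Color 2 (46,227,61):
  R=46: 46/255≈0.1804 > 0.04045 → ((0.1804+0.055)/1.055)^2.4 ≈ 0.02732
  G=227: 227/255≈0.8902 > 0.04045 → ((0.8902+0.055)/1.055)^2.4 ≈ 0.76815
  B=61: 61/255≈0.2392 > 0.04045 → ((0.2392+0.055)/1.055)^2.4 ≈ 0.04667
  L2 = 0.2126×0.02732 + 0.7152×0.76815 + 0.0722×0.04667 ≈ 0.55856
Lighter = 0.55856, Darker = 0.17728
Ratio = (L_lighter + 0.05) / (L_darker + 0.05)
Ratio = (0.55856 + 0.05) / (0.17728 + 0.05) = 0.60856 / 0.22728 ≈ 2.6775
Ratio ≈ 2.68:1


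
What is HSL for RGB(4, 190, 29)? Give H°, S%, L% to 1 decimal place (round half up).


Normalize: R'=4/255≈0.0157, G'=190/255≈0.7451, B'=29/255≈0.1137
Max=190/255, Min=4/255, Δ=Max-Min=186/255
L = (Max+Min)/2 = (190+4)/510 = 194/510 = 0.38039… → L = 38.0%
L ≤ 0.5 → S = Δ/(Max+Min) = 186/(190+4) = 186/194 = 0.95876… → S = 95.9%
(the 1/255 factors cancel in S and H, so raw channel differences can be used)
Max is G' → H = 60 × ((B-R)/Δ + 2) = 60 × ((29-4)/186 + 2)
  25/186 + 2 = 0.1344… + 2 = 2.1344…
  H = 60 × 2.1344… = 128.064…° → H = 128.1°
= HSL(128.1°, 95.9%, 38.0%)


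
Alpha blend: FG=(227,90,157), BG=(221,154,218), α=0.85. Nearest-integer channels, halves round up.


C = α×F + (1-α)×B, with 1-α = 0.15
R: 0.85×227 + 0.15×221 = 192.95 + 33.15 = 226.10 → 226
G: 0.85×90 + 0.15×154 = 76.50 + 23.10 = 99.60 → 100
B: 0.85×157 + 0.15×218 = 133.45 + 32.70 = 166.15 → 166
= RGB(226, 100, 166)


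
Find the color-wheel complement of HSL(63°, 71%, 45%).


Complement = opposite side of color wheel = hue + 180°
H' = (63 + 180) mod 360 = 243°
S and L unchanged.
= HSL(243°, 71%, 45%)


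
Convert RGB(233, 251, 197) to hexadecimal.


R = 233 → E9 (hex)
G = 251 → FB (hex)
B = 197 → C5 (hex)
Hex = #E9FBC5


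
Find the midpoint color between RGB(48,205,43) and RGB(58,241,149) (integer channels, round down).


Midpoint: each channel = ⌊(C₁+C₂)/2⌋
R: ⌊(48+58)/2⌋ = 53
G: ⌊(205+241)/2⌋ = 223
B: ⌊(43+149)/2⌋ = 96
= RGB(53, 223, 96)


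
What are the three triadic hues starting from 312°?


Triadic: equally spaced at 120° intervals
H1 = 312°
H2 = (312 + 120) mod 360 = 72°
H3 = (312 + 240) mod 360 = 192°
Triadic = 312°, 72°, 192°


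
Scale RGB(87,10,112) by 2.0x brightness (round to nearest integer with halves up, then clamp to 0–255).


Multiply each channel by 2.0, round half up, clamp to [0, 255]
R: 87×2.0 = 174
G: 10×2.0 = 20
B: 112×2.0 = 224
= RGB(174, 20, 224)


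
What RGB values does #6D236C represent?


6D → 109 (R)
23 → 35 (G)
6C → 108 (B)
= RGB(109, 35, 108)


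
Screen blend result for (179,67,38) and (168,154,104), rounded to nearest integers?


Screen: C = 255 - (255-A)×(255-B)/255, rounded to nearest integer
R: 255 - (255-179)×(255-168)/255 = 255 - 6612/255 ≈ 255 - 25.929 = 229.071 → 229
G: 255 - (255-67)×(255-154)/255 = 255 - 18988/255 ≈ 255 - 74.463 = 180.537 → 181
B: 255 - (255-38)×(255-104)/255 = 255 - 32767/255 ≈ 255 - 128.498 = 126.502 → 127
= RGB(229, 181, 127)


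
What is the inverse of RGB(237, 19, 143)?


Invert: (255-R, 255-G, 255-B)
R: 255-237 = 18
G: 255-19 = 236
B: 255-143 = 112
= RGB(18, 236, 112)


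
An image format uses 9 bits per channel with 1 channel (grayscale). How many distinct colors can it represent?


Total bits = 9 bits/channel × 1 channels = 9 bits
Distinct colors = 2^9
= 512 colors


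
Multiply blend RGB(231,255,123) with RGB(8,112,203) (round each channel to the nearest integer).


Multiply: C = A×B/255, rounded to nearest integer
R: 231×8/255 = 1848/255 ≈ 7.247 → 7
G: 255×112/255 = 28560/255 ≈ 112.000 → 112
B: 123×203/255 = 24969/255 ≈ 97.918 → 98
= RGB(7, 112, 98)


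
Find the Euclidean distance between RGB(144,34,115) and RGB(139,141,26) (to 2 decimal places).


d = √[(R₁-R₂)² + (G₁-G₂)² + (B₁-B₂)²]
d = √[(144-139)² + (34-141)² + (115-26)²]
d = √[25 + 11449 + 7921]
d = √19395
d ≈ 139.27


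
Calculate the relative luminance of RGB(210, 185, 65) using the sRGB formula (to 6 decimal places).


Linearize each channel (sRGB transfer function): c = v/255; c_lin = c/12.92 if c ≤ 0.04045, else ((c+0.055)/1.055)^2.4
  R: 210/255 ≈ 0.823529 > 0.04045 → ((0.823529+0.055)/1.055)^2.4 ≈ 0.644480
  G: 185/255 ≈ 0.725490 > 0.04045 → ((0.725490+0.055)/1.055)^2.4 ≈ 0.485150
  B: 65/255 ≈ 0.254902 > 0.04045 → ((0.254902+0.055)/1.055)^2.4 ≈ 0.052861
R_lin = 0.644480, G_lin = 0.485150, B_lin = 0.052861
L = 0.2126×R + 0.7152×G + 0.0722×B
L = 0.2126×0.644480 + 0.7152×0.485150 + 0.0722×0.052861
L ≈ 0.487812


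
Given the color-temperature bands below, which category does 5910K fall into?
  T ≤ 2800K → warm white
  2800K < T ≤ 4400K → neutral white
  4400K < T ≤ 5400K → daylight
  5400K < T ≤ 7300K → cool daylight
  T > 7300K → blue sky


Temperature: 5910K
5400K < 5910K ≤ 7300K → cool daylight
Classification: cool daylight


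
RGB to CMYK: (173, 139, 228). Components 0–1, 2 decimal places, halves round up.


R'=173/255≈0.6784, G'=139/255≈0.5451, B'=228/255≈0.8941
K = 1 - max(R',G',B') = 1 - 228/255 = 27/255 = 0.10588… → 0.11
(1-R'-K)/(1-K) simplifies to (max-R)/max with max = 228:
C = (228-173)/228 = 55/228 = 0.24122… → 0.24
M = (228-139)/228 = 89/228 = 0.39035… → 0.39
Y = (228-228)/228 = 0/228 = 0 → 0.00
= CMYK(0.24, 0.39, 0.00, 0.11)


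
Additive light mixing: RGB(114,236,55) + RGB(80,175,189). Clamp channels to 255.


Additive: each channel = min(255, C₁+C₂)
R: 114+80 = 194 → 194
G: 236+175 = 411 → 255
B: 55+189 = 244 → 244
= RGB(194, 255, 244)


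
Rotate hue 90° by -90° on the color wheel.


New hue = (H + rotation) mod 360
New hue = (90 -90) mod 360
= 0 mod 360
= 0°


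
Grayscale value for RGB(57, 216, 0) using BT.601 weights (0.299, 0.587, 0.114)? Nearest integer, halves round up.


Gray = 0.299×R + 0.587×G + 0.114×B
Gray = 0.299×57 + 0.587×216 + 0.114×0
Gray = 17.043 + 126.792 + 0.000
Gray = 143.835 → round half up → 144
Gray = 144


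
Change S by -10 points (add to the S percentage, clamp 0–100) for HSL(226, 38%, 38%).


Original S = 38%
Adjustment = -10 percentage points
New S = 38 + (-10) = 28
Clamp to [0, 100] → 28
= HSL(226°, 28%, 38%)


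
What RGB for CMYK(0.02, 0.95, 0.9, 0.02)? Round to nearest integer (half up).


R = 255 × (1-C) × (1-K) = 255 × 0.98 × 0.98 = 244.902 → 245
G = 255 × (1-M) × (1-K) = 255 × 0.05 × 0.98 = 12.495 → 12
B = 255 × (1-Y) × (1-K) = 255 × 0.10 × 0.98 = 24.99 → 25
= RGB(245, 12, 25)


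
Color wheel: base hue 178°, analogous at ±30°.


Base hue: 178°
Left analog: (178 - 30) mod 360 = 148°
Right analog: (178 + 30) mod 360 = 208°
Analogous hues = 148° and 208°


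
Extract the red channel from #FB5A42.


Color: #FB5A42
R = FB = 251
G = 5A = 90
B = 42 = 66
Red = 251


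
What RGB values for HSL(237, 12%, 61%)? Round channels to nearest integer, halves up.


H=237°, S=0.12, L=0.61
C = (1-|2L-1|)×S = (1-|0.22|)×0.12 = 0.0936
H' = H/60 = 237/60 ≈ 3.9500; X = C×(1-|H' mod 2 - 1|) = 0.00468
m = L - C/2 = 0.61 - 0.0468 = 0.5632
Sector ⌊H'⌋ = 3 → (R',G',B') = (0.0, 0.00468, 0.0936)
RGB = ((R'+m)×255, (G'+m)×255, (B'+m)×255) = (143.616, 144.8094, 167.484)
Round half up → RGB(144, 145, 167)


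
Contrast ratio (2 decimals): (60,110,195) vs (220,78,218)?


Linearize each sRGB channel c=v/255: c/12.92 if c ≤ 0.04045 else ((c+0.055)/1.055)^2.4
L = 0.2126×R_lin + 0.7152×G_lin + 0.0722×B_lin
Color 1 (60,110,195):
  R=60: 60/255≈0.2353 > 0.04045 → ((0.2353+0.055)/1.055)^2.4 ≈ 0.04519
  G=110: 110/255≈0.4314 > 0.04045 → ((0.4314+0.055)/1.055)^2.4 ≈ 0.15593
  B=195: 195/255≈0.7647 > 0.04045 → ((0.7647+0.055)/1.055)^2.4 ≈ 0.54572
  L1 = 0.2126×0.04519 + 0.7152×0.15593 + 0.0722×0.54572 ≈ 0.16053
Color 2 (220,78,218):
  R=220: 220/255≈0.8627 > 0.04045 → ((0.8627+0.055)/1.055)^2.4 ≈ 0.71569
  G=78: 78/255≈0.3059 > 0.04045 → ((0.3059+0.055)/1.055)^2.4 ≈ 0.07619
  B=218: 218/255≈0.8549 > 0.04045 → ((0.8549+0.055)/1.055)^2.4 ≈ 0.70110
  L2 = 0.2126×0.71569 + 0.7152×0.07619 + 0.0722×0.70110 ≈ 0.25726
Lighter = 0.25726, Darker = 0.16053
Ratio = (L_lighter + 0.05) / (L_darker + 0.05)
Ratio = (0.25726 + 0.05) / (0.16053 + 0.05) = 0.30726 / 0.21053 ≈ 1.4595
Ratio ≈ 1.46:1


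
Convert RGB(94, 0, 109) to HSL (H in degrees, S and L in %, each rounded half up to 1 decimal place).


Normalize: R'=94/255≈0.3686, G'=0/255≈0.0000, B'=109/255≈0.4275
Max=109/255, Min=0/255, Δ=Max-Min=109/255
L = (Max+Min)/2 = (109+0)/510 = 109/510 = 0.21372… → L = 21.4%
L ≤ 0.5 → S = Δ/(Max+Min) = 109/(109+0) = 109/109 = 1 → S = 100.0%
(the 1/255 factors cancel in S and H, so raw channel differences can be used)
Max is B' → H = 60 × ((R-G)/Δ + 4) = 60 × ((94-0)/109 + 4)
  94/109 + 4 = 0.8623… + 4 = 4.8623…
  H = 60 × 4.8623… = 291.743…° → H = 291.7°
= HSL(291.7°, 100.0%, 21.4%)


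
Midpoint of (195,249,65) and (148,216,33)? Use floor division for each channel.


Midpoint: each channel = ⌊(C₁+C₂)/2⌋
R: ⌊(195+148)/2⌋ = 171
G: ⌊(249+216)/2⌋ = 232
B: ⌊(65+33)/2⌋ = 49
= RGB(171, 232, 49)


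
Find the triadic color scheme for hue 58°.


Triadic: equally spaced at 120° intervals
H1 = 58°
H2 = (58 + 120) mod 360 = 178°
H3 = (58 + 240) mod 360 = 298°
Triadic = 58°, 178°, 298°


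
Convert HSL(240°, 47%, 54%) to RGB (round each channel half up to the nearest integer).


H=240°, S=0.47, L=0.54
C = (1-|2L-1|)×S = (1-|0.08|)×0.47 = 0.4324
H' = H/60 = 240/60 ≈ 4.0000; X = C×(1-|H' mod 2 - 1|) = 0.0
m = L - C/2 = 0.54 - 0.2162 = 0.3238
Sector ⌊H'⌋ = 4 → (R',G',B') = (0.0, 0.0, 0.4324)
RGB = ((R'+m)×255, (G'+m)×255, (B'+m)×255) = (82.569, 82.569, 192.831)
Round half up → RGB(83, 83, 193)


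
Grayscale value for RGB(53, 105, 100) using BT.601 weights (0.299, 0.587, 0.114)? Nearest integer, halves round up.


Gray = 0.299×R + 0.587×G + 0.114×B
Gray = 0.299×53 + 0.587×105 + 0.114×100
Gray = 15.847 + 61.635 + 11.400
Gray = 88.882 → round half up → 89
Gray = 89


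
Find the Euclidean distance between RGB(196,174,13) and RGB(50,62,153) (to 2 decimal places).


d = √[(R₁-R₂)² + (G₁-G₂)² + (B₁-B₂)²]
d = √[(196-50)² + (174-62)² + (13-153)²]
d = √[21316 + 12544 + 19600]
d = √53460
d ≈ 231.21


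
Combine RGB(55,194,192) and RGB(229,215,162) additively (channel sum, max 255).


Additive: each channel = min(255, C₁+C₂)
R: 55+229 = 284 → 255
G: 194+215 = 409 → 255
B: 192+162 = 354 → 255
= RGB(255, 255, 255)


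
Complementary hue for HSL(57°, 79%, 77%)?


Complement = opposite side of color wheel = hue + 180°
H' = (57 + 180) mod 360 = 237°
S and L unchanged.
= HSL(237°, 79%, 77%)


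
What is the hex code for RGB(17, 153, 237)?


R = 17 → 11 (hex)
G = 153 → 99 (hex)
B = 237 → ED (hex)
Hex = #1199ED


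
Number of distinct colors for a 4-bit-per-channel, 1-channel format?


Total bits = 4 bits/channel × 1 channels = 4 bits
Distinct colors = 2^4
= 16 colors


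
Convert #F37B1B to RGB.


F3 → 243 (R)
7B → 123 (G)
1B → 27 (B)
= RGB(243, 123, 27)


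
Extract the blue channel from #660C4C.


Color: #660C4C
R = 66 = 102
G = 0C = 12
B = 4C = 76
Blue = 76


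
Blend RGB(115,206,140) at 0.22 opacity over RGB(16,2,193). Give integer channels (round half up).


C = α×F + (1-α)×B, with 1-α = 0.78
R: 0.22×115 + 0.78×16 = 25.30 + 12.48 = 37.78 → 38
G: 0.22×206 + 0.78×2 = 45.32 + 1.56 = 46.88 → 47
B: 0.22×140 + 0.78×193 = 30.80 + 150.54 = 181.34 → 181
= RGB(38, 47, 181)


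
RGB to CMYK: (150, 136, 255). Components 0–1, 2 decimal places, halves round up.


R'=150/255≈0.5882, G'=136/255≈0.5333, B'=255/255≈1.0000
K = 1 - max(R',G',B') = 1 - 255/255 = 0/255 = 0 → 0.00
(1-R'-K)/(1-K) simplifies to (max-R)/max with max = 255:
C = (255-150)/255 = 105/255 = 0.41176… → 0.41
M = (255-136)/255 = 119/255 = 0.46666… → 0.47
Y = (255-255)/255 = 0/255 = 0 → 0.00
= CMYK(0.41, 0.47, 0.00, 0.00)


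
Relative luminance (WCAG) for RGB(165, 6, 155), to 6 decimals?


Linearize each channel (sRGB transfer function): c = v/255; c_lin = c/12.92 if c ≤ 0.04045, else ((c+0.055)/1.055)^2.4
  R: 165/255 ≈ 0.647059 > 0.04045 → ((0.647059+0.055)/1.055)^2.4 ≈ 0.376262
  G: 6/255 ≈ 0.023529 ≤ 0.04045 → 0.023529/12.92 ≈ 0.001821
  B: 155/255 ≈ 0.607843 > 0.04045 → ((0.607843+0.055)/1.055)^2.4 ≈ 0.327778
R_lin = 0.376262, G_lin = 0.001821, B_lin = 0.327778
L = 0.2126×R + 0.7152×G + 0.0722×B
L = 0.2126×0.376262 + 0.7152×0.001821 + 0.0722×0.327778
L ≈ 0.104961


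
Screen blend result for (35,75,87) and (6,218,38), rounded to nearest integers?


Screen: C = 255 - (255-A)×(255-B)/255, rounded to nearest integer
R: 255 - (255-35)×(255-6)/255 = 255 - 54780/255 ≈ 255 - 214.824 = 40.176 → 40
G: 255 - (255-75)×(255-218)/255 = 255 - 6660/255 ≈ 255 - 26.118 = 228.882 → 229
B: 255 - (255-87)×(255-38)/255 = 255 - 36456/255 ≈ 255 - 142.965 = 112.035 → 112
= RGB(40, 229, 112)


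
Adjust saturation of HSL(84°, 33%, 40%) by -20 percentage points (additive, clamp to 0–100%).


Original S = 33%
Adjustment = -20 percentage points
New S = 33 + (-20) = 13
Clamp to [0, 100] → 13
= HSL(84°, 13%, 40%)


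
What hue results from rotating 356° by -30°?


New hue = (H + rotation) mod 360
New hue = (356 -30) mod 360
= 326 mod 360
= 326°


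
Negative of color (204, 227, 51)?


Invert: (255-R, 255-G, 255-B)
R: 255-204 = 51
G: 255-227 = 28
B: 255-51 = 204
= RGB(51, 28, 204)


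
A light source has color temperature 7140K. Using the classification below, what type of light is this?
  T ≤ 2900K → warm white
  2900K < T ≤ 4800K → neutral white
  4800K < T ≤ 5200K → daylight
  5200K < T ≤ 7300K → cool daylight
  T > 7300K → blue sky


Temperature: 7140K
5200K < 7140K ≤ 7300K → cool daylight
Classification: cool daylight


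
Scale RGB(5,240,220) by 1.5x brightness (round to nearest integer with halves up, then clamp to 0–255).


Multiply each channel by 1.5, round half up, clamp to [0, 255]
R: 5×1.5 = 7.5 → round → 8
G: 240×1.5 = 360 → clamp → 255
B: 220×1.5 = 330 → clamp → 255
= RGB(8, 255, 255)


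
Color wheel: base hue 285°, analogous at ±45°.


Base hue: 285°
Left analog: (285 - 45) mod 360 = 240°
Right analog: (285 + 45) mod 360 = 330°
Analogous hues = 240° and 330°


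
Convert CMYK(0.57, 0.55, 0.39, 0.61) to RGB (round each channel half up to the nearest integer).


R = 255 × (1-C) × (1-K) = 255 × 0.43 × 0.39 = 42.7635 → 43
G = 255 × (1-M) × (1-K) = 255 × 0.45 × 0.39 = 44.7525 → 45
B = 255 × (1-Y) × (1-K) = 255 × 0.61 × 0.39 = 60.6645 → 61
= RGB(43, 45, 61)


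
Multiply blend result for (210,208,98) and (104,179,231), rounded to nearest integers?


Multiply: C = A×B/255, rounded to nearest integer
R: 210×104/255 = 21840/255 ≈ 85.647 → 86
G: 208×179/255 = 37232/255 ≈ 146.008 → 146
B: 98×231/255 = 22638/255 ≈ 88.776 → 89
= RGB(86, 146, 89)


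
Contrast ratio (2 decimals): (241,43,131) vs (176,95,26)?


Linearize each sRGB channel c=v/255: c/12.92 if c ≤ 0.04045 else ((c+0.055)/1.055)^2.4
L = 0.2126×R_lin + 0.7152×G_lin + 0.0722×B_lin
Color 1 (241,43,131):
  R=241: 241/255≈0.9451 > 0.04045 → ((0.9451+0.055)/1.055)^2.4 ≈ 0.87962
  G=43: 43/255≈0.1686 > 0.04045 → ((0.1686+0.055)/1.055)^2.4 ≈ 0.02416
  B=131: 131/255≈0.5137 > 0.04045 → ((0.5137+0.055)/1.055)^2.4 ≈ 0.22697
  L1 = 0.2126×0.87962 + 0.7152×0.02416 + 0.0722×0.22697 ≈ 0.22067
Color 2 (176,95,26):
  R=176: 176/255≈0.6902 > 0.04045 → ((0.6902+0.055)/1.055)^2.4 ≈ 0.43415
  G=95: 95/255≈0.3725 > 0.04045 → ((0.3725+0.055)/1.055)^2.4 ≈ 0.11444
  B=26: 26/255≈0.1020 > 0.04045 → ((0.1020+0.055)/1.055)^2.4 ≈ 0.01033
  L2 = 0.2126×0.43415 + 0.7152×0.11444 + 0.0722×0.01033 ≈ 0.17489
Lighter = 0.22067, Darker = 0.17489
Ratio = (L_lighter + 0.05) / (L_darker + 0.05)
Ratio = (0.22067 + 0.05) / (0.17489 + 0.05) = 0.27067 / 0.22489 ≈ 1.2036
Ratio ≈ 1.20:1


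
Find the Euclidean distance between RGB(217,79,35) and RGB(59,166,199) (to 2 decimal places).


d = √[(R₁-R₂)² + (G₁-G₂)² + (B₁-B₂)²]
d = √[(217-59)² + (79-166)² + (35-199)²]
d = √[24964 + 7569 + 26896]
d = √59429
d ≈ 243.78
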